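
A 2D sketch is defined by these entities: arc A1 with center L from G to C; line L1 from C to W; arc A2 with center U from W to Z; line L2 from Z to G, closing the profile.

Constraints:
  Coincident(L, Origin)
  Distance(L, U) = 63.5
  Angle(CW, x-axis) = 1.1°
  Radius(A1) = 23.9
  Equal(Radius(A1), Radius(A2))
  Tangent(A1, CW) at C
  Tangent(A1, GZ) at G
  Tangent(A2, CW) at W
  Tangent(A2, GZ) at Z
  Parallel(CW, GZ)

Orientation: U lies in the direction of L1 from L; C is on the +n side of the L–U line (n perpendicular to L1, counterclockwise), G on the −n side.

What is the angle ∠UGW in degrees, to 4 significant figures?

16.35°

Tangency of A1 to both parallel lines with radius 23.9 puts C and G at L ± 23.9·n: C = (-0.4588, 23.90), G = (0.4588, -23.90). Equal radii place W and Z the same way about U: W = U + 23.9·n = (63.03, 25.11), Z = U − 23.9·n = (63.95, -22.68). Then cos ∠UGW = GU·GW / (|GU||GW|), giving 16.35°.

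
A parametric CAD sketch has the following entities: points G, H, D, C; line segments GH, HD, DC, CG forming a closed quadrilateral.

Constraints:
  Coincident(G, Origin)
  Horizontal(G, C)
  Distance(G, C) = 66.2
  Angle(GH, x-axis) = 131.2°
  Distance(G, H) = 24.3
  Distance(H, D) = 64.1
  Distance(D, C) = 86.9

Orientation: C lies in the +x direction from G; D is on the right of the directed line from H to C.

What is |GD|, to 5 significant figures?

46.001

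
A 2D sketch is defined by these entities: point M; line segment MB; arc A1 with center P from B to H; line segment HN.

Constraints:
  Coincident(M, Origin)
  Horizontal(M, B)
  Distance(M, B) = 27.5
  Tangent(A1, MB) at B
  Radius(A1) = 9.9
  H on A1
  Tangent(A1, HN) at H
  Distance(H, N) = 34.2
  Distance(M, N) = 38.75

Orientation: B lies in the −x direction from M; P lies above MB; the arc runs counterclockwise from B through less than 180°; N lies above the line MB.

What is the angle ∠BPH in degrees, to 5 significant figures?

69.004°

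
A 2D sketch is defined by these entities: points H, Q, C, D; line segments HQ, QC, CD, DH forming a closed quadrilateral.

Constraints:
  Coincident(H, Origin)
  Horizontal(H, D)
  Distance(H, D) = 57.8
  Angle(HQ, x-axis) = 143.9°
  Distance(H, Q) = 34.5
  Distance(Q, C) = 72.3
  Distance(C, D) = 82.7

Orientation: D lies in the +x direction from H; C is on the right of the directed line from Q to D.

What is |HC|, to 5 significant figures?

50.084

H is at the origin; HD is horizontal with |HD| = 57.8 and D in +x, so D = (57.8, 0). HQ runs at 143.9° with |HQ| = 34.5, so Q = (-27.876, 20.327). C is determined by |QC| = 72.3 and |CD| = 82.7 together: it lies at the intersection of circle(Q, 72.3) and circle(D, 82.7). With |QD| = 88.054, the foot of the radical line on QD is 34.874 from Q and the perpendicular offset is √(72.3² − 34.874²) = 63.333. Taking the right-of-QD solution: C = (-8.5646, -49.346).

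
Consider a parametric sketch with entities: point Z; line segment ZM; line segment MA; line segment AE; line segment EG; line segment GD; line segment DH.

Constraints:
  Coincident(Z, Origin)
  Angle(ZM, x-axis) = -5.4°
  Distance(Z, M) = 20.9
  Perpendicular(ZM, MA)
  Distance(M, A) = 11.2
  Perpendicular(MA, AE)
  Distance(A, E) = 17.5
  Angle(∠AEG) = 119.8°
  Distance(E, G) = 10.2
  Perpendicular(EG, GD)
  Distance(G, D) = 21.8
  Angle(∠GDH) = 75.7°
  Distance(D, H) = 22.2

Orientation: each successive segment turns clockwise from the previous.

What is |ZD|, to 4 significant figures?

19.22

∠AEG = 119.8° gives EG at 114.4° from the x-axis; with |EG| = 10.2, G = (-1.883, -2.181). EG is perpendicular to GD, so GD runs at 24.40°; with |GD| = 21.8, D = (17.97, 6.824). Then |ZD| = |D − Z| = 19.22.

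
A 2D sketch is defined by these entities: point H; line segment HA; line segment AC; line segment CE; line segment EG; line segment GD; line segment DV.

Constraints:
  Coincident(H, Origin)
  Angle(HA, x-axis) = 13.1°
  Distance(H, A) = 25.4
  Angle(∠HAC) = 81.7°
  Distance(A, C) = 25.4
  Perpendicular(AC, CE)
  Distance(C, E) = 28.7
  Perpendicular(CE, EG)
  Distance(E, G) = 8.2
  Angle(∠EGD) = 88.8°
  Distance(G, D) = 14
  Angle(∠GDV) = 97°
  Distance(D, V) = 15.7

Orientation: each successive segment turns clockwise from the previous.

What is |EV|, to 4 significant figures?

17.39

H is at the origin; HA runs at 13.1° with length 25.4, so A = (24.74, 5.757). ∠HAC = 81.7° gives AC at -85.20° from the x-axis; with |AC| = 25.4, C = (26.86, -19.55). AC ⟂ CE, so CE runs at -175.2°; with |CE| = 28.7, E = (-1.735, -21.96). CE ⟂ EG, so EG runs at 94.80°; with |EG| = 8.2, G = (-2.421, -13.78). ∠EGD = 88.8° gives GD at 3.600° from the x-axis; with |GD| = 14.0, D = (11.55, -12.91). ∠GDV = 97.0° gives DV at -79.40° from the x-axis; with |DV| = 15.7, V = (14.44, -28.34). Then |EV| = |V − E| = 17.39.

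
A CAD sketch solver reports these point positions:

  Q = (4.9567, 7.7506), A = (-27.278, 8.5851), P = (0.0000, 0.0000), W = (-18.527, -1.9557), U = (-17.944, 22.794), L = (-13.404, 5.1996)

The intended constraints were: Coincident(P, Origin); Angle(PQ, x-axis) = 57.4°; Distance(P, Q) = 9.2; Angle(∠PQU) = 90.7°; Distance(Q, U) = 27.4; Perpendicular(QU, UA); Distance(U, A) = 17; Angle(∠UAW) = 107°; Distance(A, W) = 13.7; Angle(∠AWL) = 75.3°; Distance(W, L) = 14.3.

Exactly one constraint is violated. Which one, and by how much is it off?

Distance(W, L) = 14.3 — off by 5.50.

P = (0.00, 0.00) ✓; PQ at 57.40° ✓; |PQ| = 9.200 ✓; ∠PQU = 90.70° ✓; |QU| = 27.40 ✓; ∠(QU, UA) = 90.00° ✓; |UA| = 17.00 ✓; ∠UAW = 107.0° ✓; |AW| = 13.70 ✓; ∠AWL = 75.30° ✓; |WL| = 8.800 ✗.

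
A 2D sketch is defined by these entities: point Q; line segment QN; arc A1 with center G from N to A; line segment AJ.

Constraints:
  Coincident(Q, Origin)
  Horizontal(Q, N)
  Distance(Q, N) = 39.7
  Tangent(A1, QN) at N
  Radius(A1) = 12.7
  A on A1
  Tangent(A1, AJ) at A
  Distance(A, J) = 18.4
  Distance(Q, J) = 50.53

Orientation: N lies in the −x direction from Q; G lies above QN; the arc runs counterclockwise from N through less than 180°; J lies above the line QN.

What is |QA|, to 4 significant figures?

33.79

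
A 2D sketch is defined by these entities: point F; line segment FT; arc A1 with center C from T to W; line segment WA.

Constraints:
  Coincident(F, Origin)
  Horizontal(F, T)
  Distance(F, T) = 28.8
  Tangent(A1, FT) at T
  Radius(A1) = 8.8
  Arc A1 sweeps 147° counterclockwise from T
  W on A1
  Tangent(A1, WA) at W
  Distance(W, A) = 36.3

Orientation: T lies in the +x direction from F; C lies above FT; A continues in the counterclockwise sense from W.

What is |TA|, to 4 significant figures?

44.16

F is at the origin; F and T share the same y with |FT| = 28.8 and T on the +x side, so T = (28.80, 0.000). The tangent condition forces CT to be normal to FT, so C = T + (0, 8.8) = (28.80, 8.800). On A1, T sits at bearing -90° from C; a 147° counterclockwise sweep puts W at bearing 57°, so W = C + 8.8·(cos 57°, sin 57°) = (33.59, 16.18). The tangent condition forces CW to be normal to WA, so WA runs along (−sin 57°, cos 57°); with |WA| = 36.3, A = (3.149, 35.95). Then |TA| = |A − T| = 44.16.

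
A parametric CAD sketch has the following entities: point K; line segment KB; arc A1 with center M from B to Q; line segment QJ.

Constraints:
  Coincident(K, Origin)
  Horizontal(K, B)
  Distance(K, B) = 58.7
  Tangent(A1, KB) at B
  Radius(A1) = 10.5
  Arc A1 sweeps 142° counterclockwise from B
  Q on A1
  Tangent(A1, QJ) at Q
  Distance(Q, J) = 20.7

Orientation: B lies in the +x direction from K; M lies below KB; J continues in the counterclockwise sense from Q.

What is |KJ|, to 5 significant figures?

75.446

K is at the origin; K and B share the same y with |KB| = 58.7 and B on the +x side, so B = (58.700, 0.0000). Since A1 is tangent to KB there, MB ⟂ KB, so M = B + (0, -10.5) = (58.700, -10.500). On A1, B sits at bearing 90° from M; a 142° counterclockwise sweep puts Q at bearing 232°, so Q = M + 10.5·(cos 232°, sin 232°) = (52.236, -18.774). Tangency of A1 to QJ means the radius MQ is perpendicular to QJ, so QJ runs along (−sin 232°, cos 232°); with |QJ| = 20.7, J = (68.547, -31.518). Then |KJ| = |J − K| = 75.446.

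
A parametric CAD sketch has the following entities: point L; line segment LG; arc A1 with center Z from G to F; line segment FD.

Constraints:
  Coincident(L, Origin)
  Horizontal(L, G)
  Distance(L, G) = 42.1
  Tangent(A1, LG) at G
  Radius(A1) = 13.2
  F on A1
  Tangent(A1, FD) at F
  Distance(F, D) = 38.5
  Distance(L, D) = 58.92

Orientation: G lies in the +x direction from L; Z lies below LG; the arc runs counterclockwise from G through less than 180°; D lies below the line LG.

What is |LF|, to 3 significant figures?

31.7

Checks: |LG| = 42.10 ✓; |ZF| = 13.20 ✓; ∠(ZF, FD) = 90.00° ✓; |FD| = 38.50 ✓; |LD| = 58.92 ✓.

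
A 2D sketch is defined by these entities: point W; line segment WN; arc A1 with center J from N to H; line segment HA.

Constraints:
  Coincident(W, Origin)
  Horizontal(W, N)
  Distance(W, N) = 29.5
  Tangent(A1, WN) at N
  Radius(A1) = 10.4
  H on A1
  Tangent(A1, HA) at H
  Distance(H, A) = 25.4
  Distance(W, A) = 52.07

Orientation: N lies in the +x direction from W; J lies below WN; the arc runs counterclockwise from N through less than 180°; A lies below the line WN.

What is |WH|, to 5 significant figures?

27.069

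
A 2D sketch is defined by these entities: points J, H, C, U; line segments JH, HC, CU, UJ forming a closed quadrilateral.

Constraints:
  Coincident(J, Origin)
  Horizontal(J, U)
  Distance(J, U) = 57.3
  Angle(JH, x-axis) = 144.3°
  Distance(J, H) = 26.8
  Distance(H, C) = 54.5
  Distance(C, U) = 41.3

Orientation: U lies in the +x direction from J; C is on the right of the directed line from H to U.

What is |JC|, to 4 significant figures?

27.79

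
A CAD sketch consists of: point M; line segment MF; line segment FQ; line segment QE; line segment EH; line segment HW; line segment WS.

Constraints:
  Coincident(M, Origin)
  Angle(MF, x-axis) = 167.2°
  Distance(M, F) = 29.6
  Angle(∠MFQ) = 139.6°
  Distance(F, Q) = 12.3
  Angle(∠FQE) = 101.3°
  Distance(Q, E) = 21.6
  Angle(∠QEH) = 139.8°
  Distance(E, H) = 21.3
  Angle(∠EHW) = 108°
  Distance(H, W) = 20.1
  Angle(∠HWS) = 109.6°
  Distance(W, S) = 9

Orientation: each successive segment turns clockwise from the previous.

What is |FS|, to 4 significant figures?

30.93

∠EHW = 108.0° gives HW at -64.10° from the x-axis; with |HW| = 20.1, W = (8.070, 17.33). ∠HWS = 109.6° gives WS at -134.5° from the x-axis; with |WS| = 9.0, S = (1.762, 10.91). Then |FS| = |S − F| = 30.93.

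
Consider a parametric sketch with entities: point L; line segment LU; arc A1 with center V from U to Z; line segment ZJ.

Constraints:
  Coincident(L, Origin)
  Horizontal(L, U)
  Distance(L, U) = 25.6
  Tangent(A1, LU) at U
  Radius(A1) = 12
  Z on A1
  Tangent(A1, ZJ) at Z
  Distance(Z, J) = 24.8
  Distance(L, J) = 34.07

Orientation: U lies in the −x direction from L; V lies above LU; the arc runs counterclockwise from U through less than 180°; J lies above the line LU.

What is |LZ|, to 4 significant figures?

16.65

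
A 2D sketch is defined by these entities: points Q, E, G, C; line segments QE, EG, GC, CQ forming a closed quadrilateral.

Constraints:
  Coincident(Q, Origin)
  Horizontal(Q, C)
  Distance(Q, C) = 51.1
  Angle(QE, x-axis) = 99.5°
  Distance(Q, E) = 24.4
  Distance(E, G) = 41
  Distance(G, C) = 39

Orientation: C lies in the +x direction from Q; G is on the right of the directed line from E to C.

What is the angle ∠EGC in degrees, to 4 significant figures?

97.48°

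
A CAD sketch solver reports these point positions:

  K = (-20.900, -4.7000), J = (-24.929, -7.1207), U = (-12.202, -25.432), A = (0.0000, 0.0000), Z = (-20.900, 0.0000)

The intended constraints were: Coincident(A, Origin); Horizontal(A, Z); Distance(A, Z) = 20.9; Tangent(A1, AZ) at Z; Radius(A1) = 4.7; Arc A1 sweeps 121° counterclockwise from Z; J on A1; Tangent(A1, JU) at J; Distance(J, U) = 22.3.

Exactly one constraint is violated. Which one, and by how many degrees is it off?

Tangent(A1, JU) at J — off by 3.80°.

A = (0.00, 0.00) ✓; A.y = 0.00, Z.y = 0.00 ✓; |AZ| = 20.90 ✓; ∠(KZ, ZA) = 90.00° ✓; |KZ| = 4.700 ✓; bearing(K→J) − bearing(K→Z) = 121.0° ✓; |KJ| = 4.700 ✓; ∠(KJ, JU) = 86.20° ✗; |JU| = 22.30 ✓.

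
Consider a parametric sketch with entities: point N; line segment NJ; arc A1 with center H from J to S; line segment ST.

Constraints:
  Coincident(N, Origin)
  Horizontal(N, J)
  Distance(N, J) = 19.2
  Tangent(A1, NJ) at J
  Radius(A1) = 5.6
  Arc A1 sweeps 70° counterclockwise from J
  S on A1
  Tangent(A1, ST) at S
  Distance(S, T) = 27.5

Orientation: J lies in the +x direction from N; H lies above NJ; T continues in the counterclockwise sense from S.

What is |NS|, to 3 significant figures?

24.7

N is at the origin; NJ is horizontal with |NJ| = 19.2 and J on the +x side, so J = (19.2, 0.00). Since A1 is tangent to NJ there, HJ ⟂ NJ, so H = J + (0, 5.6) = (19.2, 5.60). On A1, J sits at bearing -90° from H; a 70° counterclockwise sweep puts S at bearing -20°, so S = H + 5.6·(cos -20°, sin -20°) = (24.5, 3.68). Then |NS| = |S − N| = 24.7.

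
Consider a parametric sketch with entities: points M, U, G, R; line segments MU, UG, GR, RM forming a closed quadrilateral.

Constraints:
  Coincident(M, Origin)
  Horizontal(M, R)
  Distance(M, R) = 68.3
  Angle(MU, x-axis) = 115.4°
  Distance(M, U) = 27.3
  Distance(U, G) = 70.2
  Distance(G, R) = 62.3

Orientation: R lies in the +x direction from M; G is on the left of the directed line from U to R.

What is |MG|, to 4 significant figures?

77.16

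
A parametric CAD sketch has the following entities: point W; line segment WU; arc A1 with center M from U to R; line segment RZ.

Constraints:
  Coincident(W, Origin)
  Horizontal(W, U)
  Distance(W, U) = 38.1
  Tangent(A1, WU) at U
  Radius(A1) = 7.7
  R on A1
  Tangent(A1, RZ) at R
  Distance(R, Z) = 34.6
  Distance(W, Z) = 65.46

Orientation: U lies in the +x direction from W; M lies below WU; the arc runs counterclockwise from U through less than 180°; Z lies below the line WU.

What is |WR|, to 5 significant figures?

33.972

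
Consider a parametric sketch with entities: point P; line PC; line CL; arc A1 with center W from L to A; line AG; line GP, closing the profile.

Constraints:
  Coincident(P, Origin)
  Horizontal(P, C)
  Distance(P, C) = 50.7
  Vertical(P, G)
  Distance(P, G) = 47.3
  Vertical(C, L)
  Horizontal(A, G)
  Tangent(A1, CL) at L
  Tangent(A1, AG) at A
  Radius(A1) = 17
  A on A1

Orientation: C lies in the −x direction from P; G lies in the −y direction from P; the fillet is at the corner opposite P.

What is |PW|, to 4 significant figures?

45.32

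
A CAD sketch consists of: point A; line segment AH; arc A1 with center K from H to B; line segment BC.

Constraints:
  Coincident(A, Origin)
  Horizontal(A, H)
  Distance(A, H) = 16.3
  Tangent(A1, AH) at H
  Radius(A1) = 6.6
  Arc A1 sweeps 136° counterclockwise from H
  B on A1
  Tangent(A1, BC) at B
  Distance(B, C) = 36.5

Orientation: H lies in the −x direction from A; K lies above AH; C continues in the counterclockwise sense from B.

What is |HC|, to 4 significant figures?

42.62

A is at the origin; AH is horizontal with |AH| = 16.3 and H on the −x side, so H = (-16.30, 0.000). A1 meets AH tangentially, so KH is at right angles to AH, so K = H + (0, 6.6) = (-16.30, 6.600). On A1, H sits at bearing -90° from K; a 136° counterclockwise sweep puts B at bearing 46°, so B = K + 6.6·(cos 46°, sin 46°) = (-11.72, 11.35). Since A1 is tangent to BC there, KB ⟂ BC, so BC runs along (−sin 46°, cos 46°); with |BC| = 36.5, C = (-37.97, 36.70). Then |HC| = |C − H| = 42.62.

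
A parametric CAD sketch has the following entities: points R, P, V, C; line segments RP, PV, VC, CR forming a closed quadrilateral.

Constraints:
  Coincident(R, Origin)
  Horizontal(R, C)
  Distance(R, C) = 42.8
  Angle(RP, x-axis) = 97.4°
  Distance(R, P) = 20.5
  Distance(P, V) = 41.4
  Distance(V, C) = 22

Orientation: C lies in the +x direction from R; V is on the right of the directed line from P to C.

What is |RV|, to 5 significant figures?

26.539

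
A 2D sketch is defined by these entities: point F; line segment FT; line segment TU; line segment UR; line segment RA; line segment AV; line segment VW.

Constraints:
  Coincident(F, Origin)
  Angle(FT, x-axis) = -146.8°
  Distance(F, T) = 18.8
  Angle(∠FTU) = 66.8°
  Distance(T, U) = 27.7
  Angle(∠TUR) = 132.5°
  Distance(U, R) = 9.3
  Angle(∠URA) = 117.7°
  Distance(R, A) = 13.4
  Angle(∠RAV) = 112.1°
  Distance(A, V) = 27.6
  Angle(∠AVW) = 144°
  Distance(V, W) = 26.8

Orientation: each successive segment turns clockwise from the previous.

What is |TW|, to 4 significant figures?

21.21

F is at the origin; FT runs at -146.8° with length 18.8, so T = (-15.73, -10.29). ∠FTU = 66.8° gives TU at 100.0° from the x-axis; with |TU| = 27.7, U = (-20.54, 16.98). ∠TUR = 132.5° gives UR at 52.50° from the x-axis; with |UR| = 9.3, R = (-14.88, 24.36). ∠URA = 117.7° gives RA at -9.800° from the x-axis; with |RA| = 13.4, A = (-1.675, 22.08). ∠RAV = 112.1° gives AV at -77.70° from the x-axis; with |AV| = 27.6, V = (4.204, -4.884). ∠AVW = 144.0° gives VW at -113.7° from the x-axis; with |VW| = 26.8, W = (-6.568, -29.42). Then |TW| = |W − T| = 21.21.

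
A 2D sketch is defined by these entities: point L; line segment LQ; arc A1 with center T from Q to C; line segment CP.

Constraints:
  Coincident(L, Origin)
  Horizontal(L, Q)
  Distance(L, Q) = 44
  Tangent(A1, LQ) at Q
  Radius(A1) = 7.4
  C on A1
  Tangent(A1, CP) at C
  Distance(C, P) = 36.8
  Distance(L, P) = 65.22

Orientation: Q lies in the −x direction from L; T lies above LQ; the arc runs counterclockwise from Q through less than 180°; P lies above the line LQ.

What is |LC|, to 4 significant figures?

38.11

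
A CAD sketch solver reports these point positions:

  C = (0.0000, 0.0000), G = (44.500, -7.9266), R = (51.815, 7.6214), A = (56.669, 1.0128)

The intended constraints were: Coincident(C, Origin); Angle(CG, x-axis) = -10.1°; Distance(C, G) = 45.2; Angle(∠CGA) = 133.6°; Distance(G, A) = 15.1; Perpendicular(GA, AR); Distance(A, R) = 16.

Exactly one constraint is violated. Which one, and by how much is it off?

Distance(A, R) = 16 — off by 7.80.

C = (0.00, 0.00) ✓; CG at -10.10° ✓; |CG| = 45.20 ✓; ∠CGA = 133.6° ✓; |GA| = 15.10 ✓; ∠(GA, AR) = 90.00° ✓; |AR| = 8.200 ✗.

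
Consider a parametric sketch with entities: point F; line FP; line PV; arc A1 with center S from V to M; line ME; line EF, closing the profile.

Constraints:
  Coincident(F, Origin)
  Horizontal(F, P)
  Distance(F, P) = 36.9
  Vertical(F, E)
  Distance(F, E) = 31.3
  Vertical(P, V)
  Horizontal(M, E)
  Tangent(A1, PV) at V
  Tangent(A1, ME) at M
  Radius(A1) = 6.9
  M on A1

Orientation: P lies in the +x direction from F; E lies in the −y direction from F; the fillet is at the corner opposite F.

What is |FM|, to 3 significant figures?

43.4

F is at the origin; F and P share the same y with |FP| = 36.9 and P on the +x side, so P = (36.9, 0.00). F and E share the same x with |FE| = 31.3 and E on the −y side, so E = (0.00, -31.3). The virtual corner opposite F is at (36.9, -31.3). The tangent condition forces SV to be normal to PV and A1 meets ME tangentially, so SM is at right angles to ME, with radius 6.9, so the center S sits 6.9 in from both sides at S = (30.0, -24.4). That places the tangent points at V = (36.9, -24.4) on PV and M = (30.0, -31.3) on ME. Then |FM| = |M − F| = 43.4.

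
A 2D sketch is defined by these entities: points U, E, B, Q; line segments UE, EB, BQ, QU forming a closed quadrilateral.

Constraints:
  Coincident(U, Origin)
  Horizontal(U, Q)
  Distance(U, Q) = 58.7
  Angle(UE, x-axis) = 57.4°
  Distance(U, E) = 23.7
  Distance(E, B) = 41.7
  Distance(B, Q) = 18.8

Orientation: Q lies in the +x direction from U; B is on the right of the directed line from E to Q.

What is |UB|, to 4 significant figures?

43.43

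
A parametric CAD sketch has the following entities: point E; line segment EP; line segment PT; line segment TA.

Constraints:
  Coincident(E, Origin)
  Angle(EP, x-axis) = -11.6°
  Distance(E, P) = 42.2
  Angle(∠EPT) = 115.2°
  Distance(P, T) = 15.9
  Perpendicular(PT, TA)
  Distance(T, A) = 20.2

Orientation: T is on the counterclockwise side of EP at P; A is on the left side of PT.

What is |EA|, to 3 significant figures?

38.3

∠EPT = 115.2°, so PT runs at -11.6° + (180° − 115.2°) = 53.2° from the x-axis; with |PT| = 15.9, T = P + 15.9·(cos 53.2°, sin 53.2°) = (50.9, 4.25). PT is perpendicular to TA; with |TA| = 20.2 on the left of PT, A = T + 20.2·(-0.801, 0.599) = (34.7, 16.3). Then |EA| = |A − E| = 38.3.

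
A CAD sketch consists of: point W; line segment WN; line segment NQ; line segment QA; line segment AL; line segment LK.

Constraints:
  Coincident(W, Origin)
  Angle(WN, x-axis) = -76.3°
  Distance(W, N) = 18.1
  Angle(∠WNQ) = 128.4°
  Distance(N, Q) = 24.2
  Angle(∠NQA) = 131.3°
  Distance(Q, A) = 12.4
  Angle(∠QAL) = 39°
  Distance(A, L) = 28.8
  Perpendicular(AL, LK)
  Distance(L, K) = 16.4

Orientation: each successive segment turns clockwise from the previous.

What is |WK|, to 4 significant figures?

31.53

W is at the origin; WN runs at -76.3° with length 18.1, so N = (4.287, -17.59). ∠WNQ = 128.4° gives NQ at -127.9° from the x-axis; with |NQ| = 24.2, Q = (-10.58, -36.68). ∠NQA = 131.3° gives QA at -176.6° from the x-axis; with |QA| = 12.4, A = (-22.96, -37.42). ∠QAL = 39.0° gives AL at 42.40° from the x-axis; with |AL| = 28.8, L = (-1.690, -18.00). AL is perpendicular to LK, so LK runs at -47.60°; with |LK| = 16.4, K = (9.369, -30.11). Then |WK| = |K − W| = 31.53.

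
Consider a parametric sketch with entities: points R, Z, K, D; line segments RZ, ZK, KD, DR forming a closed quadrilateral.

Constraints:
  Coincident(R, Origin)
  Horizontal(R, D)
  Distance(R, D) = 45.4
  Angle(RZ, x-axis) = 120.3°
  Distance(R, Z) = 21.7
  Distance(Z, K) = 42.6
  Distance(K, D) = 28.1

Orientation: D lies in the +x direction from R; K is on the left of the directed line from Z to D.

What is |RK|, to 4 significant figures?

39.61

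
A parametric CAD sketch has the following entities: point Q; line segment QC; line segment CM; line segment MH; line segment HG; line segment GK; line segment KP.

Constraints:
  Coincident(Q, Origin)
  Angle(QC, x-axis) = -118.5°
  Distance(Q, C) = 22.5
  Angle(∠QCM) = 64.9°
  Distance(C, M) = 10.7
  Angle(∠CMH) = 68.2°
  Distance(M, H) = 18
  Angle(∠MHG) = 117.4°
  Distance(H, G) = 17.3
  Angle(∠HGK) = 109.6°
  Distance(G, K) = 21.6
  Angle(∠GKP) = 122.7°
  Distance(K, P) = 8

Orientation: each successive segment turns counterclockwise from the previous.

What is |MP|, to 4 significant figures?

29.92

∠HGK = 109.6° gives GK at -118.6° from the x-axis; with |GK| = 21.6, K = (-33.16, -19.59). ∠GKP = 122.7° gives KP at -61.30° from the x-axis; with |KP| = 8.0, P = (-29.32, -26.60). Then |MP| = |P − M| = 29.92.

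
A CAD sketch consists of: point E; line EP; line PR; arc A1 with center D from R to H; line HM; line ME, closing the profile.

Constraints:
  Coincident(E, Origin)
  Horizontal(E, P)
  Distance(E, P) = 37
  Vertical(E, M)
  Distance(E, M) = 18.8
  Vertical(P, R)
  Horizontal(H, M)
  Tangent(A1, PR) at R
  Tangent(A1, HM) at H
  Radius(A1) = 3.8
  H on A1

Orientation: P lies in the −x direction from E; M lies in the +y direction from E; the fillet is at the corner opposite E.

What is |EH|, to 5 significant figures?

38.153

The virtual corner opposite E is at (-37.000, 18.800). A1 meets PR tangentially, so DR is at right angles to PR and the tangent condition forces DH to be normal to HM, with radius 3.8, so the center D sits 3.8 in from both sides at D = (-33.200, 15.000). That places the tangent points at R = (-37.000, 15.000) on PR and H = (-33.200, 18.800) on HM. Then |EH| = |H − E| = 38.153.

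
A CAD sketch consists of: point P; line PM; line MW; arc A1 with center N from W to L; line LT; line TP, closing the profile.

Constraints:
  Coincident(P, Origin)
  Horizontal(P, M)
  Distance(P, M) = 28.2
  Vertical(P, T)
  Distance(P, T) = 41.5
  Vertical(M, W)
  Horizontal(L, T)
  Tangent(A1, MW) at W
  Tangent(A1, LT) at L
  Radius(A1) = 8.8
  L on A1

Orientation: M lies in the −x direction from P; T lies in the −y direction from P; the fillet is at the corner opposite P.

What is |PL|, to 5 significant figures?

45.811

P is at the origin; PM is horizontal with |PM| = 28.2 and M on the −x side, so M = (-28.200, 0.0000). P and T share the same x with |PT| = 41.5 and T on the −y side, so T = (0.0000, -41.500). The virtual corner opposite P is at (-28.200, -41.500). Tangency of A1 to MW means the radius NW is perpendicular to MW and the tangent condition forces NL to be normal to LT, with radius 8.8, so the center N sits 8.8 in from both sides at N = (-19.400, -32.700). That places the tangent points at W = (-28.200, -32.700) on MW and L = (-19.400, -41.500) on LT. Then |PL| = |L − P| = 45.811.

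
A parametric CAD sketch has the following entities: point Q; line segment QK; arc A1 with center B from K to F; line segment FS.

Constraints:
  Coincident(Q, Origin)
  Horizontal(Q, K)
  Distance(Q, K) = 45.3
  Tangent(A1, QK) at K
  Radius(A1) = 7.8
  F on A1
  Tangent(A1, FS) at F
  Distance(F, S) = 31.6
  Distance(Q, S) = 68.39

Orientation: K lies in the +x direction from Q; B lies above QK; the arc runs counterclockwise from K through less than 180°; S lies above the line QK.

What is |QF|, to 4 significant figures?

53.50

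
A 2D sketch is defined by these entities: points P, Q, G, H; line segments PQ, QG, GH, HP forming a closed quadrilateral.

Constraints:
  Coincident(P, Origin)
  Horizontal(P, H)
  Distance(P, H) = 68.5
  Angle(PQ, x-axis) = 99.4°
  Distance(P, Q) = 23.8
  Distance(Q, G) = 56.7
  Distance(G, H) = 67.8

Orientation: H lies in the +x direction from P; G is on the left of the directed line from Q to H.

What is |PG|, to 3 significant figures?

72.2

Checks: |QG| = 56.70 ✓; |GH| = 67.80 ✓.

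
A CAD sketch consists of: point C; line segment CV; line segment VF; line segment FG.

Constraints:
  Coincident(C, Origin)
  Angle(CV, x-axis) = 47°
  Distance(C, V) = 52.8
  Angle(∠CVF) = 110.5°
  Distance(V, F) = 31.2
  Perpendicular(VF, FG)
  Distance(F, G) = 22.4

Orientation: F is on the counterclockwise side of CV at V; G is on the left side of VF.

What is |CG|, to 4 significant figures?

56.58

C is at the origin; CV runs at 47.0° with length 52.8, so V = 52.8·(cos 47.0°, sin 47.0°) = (36.01, 38.62). ∠CVF = 110.5°, so VF runs at 47.0° + (180° − 110.5°) = 116.5° from the x-axis; with |VF| = 31.2, F = V + 31.2·(cos 116.5°, sin 116.5°) = (22.09, 66.54). VF is perpendicular to FG; with |FG| = 22.4 on the left of VF, G = F + 22.4·(-0.8949, -0.4462) = (2.042, 56.54). Then |CG| = |G − C| = 56.58.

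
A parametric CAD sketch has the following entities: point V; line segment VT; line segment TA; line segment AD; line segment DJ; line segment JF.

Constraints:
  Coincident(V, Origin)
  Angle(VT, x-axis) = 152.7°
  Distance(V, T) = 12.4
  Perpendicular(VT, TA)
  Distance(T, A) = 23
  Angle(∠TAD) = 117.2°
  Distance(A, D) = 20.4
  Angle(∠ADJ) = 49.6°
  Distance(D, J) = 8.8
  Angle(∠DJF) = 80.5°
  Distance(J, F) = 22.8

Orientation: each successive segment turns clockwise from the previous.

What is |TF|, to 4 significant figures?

32.92

∠ADJ = 49.6° gives DJ at -130.5° from the x-axis; with |DJ| = 8.8, J = (14.21, 19.40). ∠DJF = 80.5° gives JF at 130.0° from the x-axis; with |JF| = 22.8, F = (-0.4406, 36.86). Then |TF| = |F − T| = 32.92.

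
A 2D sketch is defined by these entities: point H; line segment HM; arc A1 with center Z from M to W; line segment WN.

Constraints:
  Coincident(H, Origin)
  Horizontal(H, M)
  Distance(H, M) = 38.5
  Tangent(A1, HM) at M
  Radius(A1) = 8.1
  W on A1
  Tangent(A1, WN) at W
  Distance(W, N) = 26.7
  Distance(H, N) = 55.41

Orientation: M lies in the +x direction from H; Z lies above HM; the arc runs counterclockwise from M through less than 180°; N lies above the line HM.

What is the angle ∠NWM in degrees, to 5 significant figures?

130.52°

H is at the origin; H and M share the same y with |HM| = 38.5 and M on the +x side, so M = (38.500, 0.0000). Tangency of A1 to HM means the radius ZM is perpendicular to HM, so Z = M + (0, 8.1) = (38.500, 8.1000). Since ZW ⟂ WN (tangency), |ZN| = √(8.1² + 26.7²) = 27.902 regardless of where W sits on A1. So N lies on both circle(H, 55.41) and circle(Z, 27.902); the above-HM intersection is N = (42.347, 35.735). W is the foot of the tangent from N: W = (46.501, 9.3603).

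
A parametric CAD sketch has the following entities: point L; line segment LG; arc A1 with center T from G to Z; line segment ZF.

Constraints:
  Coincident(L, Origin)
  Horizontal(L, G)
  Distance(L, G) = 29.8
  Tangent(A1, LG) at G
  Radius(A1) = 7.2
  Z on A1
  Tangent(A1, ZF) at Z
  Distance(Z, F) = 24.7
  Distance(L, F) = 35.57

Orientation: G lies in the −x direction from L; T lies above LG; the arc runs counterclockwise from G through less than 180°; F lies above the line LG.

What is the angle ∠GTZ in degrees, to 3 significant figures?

80.3°

Checks: |TZ| = 7.200 ✓; ∠(TZ, ZF) = 90.00° ✓; |ZF| = 24.70 ✓; |LF| = 35.57 ✓.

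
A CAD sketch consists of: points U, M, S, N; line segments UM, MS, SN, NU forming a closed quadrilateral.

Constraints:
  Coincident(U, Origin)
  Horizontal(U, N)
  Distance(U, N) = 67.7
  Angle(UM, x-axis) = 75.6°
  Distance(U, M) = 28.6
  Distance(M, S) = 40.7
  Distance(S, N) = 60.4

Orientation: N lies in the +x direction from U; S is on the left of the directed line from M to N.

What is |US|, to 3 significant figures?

65.8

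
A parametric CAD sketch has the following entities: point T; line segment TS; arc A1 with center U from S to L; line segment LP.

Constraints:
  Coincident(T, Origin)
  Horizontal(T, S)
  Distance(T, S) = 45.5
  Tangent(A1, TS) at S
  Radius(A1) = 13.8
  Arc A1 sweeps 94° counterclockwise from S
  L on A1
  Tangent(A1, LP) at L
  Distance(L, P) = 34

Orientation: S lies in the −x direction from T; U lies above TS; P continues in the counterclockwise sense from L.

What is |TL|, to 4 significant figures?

35.00

The tangent condition forces US to be normal to TS, so U = S + (0, 13.8) = (-45.50, 13.80). On A1, S sits at bearing -90° from U; a 94° counterclockwise sweep puts L at bearing 4°, so L = U + 13.8·(cos 4°, sin 4°) = (-31.73, 14.76). Then |TL| = |L − T| = 35.00.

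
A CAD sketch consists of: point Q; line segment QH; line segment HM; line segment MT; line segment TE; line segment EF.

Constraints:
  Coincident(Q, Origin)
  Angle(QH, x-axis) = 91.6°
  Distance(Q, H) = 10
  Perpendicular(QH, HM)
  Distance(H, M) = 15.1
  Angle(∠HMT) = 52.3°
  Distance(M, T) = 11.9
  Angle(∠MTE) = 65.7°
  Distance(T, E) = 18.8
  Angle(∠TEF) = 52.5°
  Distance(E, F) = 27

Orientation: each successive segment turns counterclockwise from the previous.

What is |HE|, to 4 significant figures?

7.254

Q is at the origin; QH runs at 91.6° with length 10.0, so H = (-0.2792, 9.996). QH ⟂ HM, so HM runs at -178.4°; with |HM| = 15.1, M = (-15.37, 9.574). ∠HMT = 52.3° gives MT at -50.70° from the x-axis; with |MT| = 11.9, T = (-7.836, 0.3658). ∠MTE = 65.7° gives TE at 63.60° from the x-axis; with |TE| = 18.8, E = (0.5230, 17.21). Then |HE| = |E − H| = 7.254.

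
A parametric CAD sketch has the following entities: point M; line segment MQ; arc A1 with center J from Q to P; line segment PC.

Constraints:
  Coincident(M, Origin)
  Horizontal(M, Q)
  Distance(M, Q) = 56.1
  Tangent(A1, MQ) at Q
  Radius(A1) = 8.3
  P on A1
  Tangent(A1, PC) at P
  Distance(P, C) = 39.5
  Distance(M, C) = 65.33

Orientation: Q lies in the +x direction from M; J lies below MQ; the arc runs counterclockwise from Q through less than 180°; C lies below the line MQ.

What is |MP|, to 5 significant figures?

48.442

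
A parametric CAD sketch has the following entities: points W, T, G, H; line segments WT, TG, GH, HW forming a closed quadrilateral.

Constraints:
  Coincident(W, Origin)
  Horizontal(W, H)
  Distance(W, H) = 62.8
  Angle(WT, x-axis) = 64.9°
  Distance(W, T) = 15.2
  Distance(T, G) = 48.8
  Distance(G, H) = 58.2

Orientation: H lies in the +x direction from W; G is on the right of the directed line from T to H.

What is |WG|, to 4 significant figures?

37.58

W is at the origin; W and H share the same y with |WH| = 62.8 and H in +x, so H = (62.8, 0). WT runs at 64.9° with |WT| = 15.2, so T = (6.448, 13.76). G is determined by |TG| = 48.8 and |GH| = 58.2 together: it lies at the intersection of circle(T, 48.8) and circle(H, 58.2). With |TH| = 58.01, the foot of the radical line on TH is 20.34 from T and the perpendicular offset is √(48.8² − 20.34²) = 44.36. Taking the right-of-TH solution: G = (15.68, -34.15).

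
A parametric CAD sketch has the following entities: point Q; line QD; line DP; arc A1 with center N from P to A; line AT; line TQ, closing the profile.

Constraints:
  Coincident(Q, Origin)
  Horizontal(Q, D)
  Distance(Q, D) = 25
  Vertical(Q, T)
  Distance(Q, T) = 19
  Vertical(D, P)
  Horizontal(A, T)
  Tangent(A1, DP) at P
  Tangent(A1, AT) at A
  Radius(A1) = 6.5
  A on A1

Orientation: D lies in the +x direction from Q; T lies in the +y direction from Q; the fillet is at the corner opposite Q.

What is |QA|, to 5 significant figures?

26.519

The virtual corner opposite Q is at (25.000, 19.000). A1 meets DP tangentially, so NP is at right angles to DP and A1 meets AT tangentially, so NA is at right angles to AT, with radius 6.5, so the center N sits 6.5 in from both sides at N = (18.500, 12.500). That places the tangent points at P = (25.000, 12.500) on DP and A = (18.500, 19.000) on AT. Then |QA| = |A − Q| = 26.519.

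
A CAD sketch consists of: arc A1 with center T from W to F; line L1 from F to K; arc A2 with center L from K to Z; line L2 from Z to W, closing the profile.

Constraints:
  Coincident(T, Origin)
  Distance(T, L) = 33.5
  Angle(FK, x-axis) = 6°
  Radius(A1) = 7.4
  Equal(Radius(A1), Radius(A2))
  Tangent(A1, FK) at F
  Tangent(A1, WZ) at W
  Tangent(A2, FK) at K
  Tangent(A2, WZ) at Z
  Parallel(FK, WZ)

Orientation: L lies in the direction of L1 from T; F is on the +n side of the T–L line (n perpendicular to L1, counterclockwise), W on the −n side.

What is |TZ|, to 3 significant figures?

34.3

Tangency of A1 to both parallel lines with radius 7.4 puts F and W at T ± 7.4·n: F = (-0.774, 7.36), W = (0.774, -7.36). Equal radii place K and Z the same way about L: K = L + 7.4·n = (32.5, 10.9), Z = L − 7.4·n = (34.1, -3.86). Then |TZ| = |Z − T| = 34.3.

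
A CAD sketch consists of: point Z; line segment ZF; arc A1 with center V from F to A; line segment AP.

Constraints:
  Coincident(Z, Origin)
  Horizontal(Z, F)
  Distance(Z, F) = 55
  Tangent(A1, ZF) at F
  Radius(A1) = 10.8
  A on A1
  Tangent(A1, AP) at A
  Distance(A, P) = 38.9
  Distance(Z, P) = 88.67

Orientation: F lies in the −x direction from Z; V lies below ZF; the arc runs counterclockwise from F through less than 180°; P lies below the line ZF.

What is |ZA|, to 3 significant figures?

65.8

Checks: ∠(VF, FZ) = 90.00° ✓; |VF| = 10.80 ✓; |VA| = 10.80 ✓; ∠(VA, AP) = 90.00° ✓; |AP| = 38.90 ✓; |ZP| = 88.67 ✓.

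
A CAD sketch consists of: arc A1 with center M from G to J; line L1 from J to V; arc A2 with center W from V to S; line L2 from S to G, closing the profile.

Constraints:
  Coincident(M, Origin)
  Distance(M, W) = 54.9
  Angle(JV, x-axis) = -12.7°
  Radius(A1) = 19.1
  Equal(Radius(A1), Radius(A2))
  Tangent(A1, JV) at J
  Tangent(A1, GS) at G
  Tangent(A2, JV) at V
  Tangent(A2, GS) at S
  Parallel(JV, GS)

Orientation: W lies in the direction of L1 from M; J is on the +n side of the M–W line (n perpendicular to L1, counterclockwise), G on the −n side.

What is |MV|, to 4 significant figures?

58.13

Tangency of A1 to both parallel lines with radius 19.1 puts J and G at M ± 19.1·n: J = (4.199, 18.63), G = (-4.199, -18.63). Equal radii place V and S the same way about W: V = W + 19.1·n = (57.76, 6.563), S = W − 19.1·n = (49.36, -30.70). Then |MV| = |V − M| = 58.13.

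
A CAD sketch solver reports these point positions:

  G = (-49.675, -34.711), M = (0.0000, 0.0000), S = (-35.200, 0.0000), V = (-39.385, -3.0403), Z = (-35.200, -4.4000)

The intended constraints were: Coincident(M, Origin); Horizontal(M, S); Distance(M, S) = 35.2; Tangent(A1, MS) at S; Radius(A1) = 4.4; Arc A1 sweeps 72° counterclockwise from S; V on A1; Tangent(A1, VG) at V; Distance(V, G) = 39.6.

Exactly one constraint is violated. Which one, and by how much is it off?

Distance(V, G) = 39.6 — off by 6.30.

M = (0.00, 0.00) ✓; M.y = 0.00, S.y = 0.00 ✓; |MS| = 35.20 ✓; ∠(ZS, SM) = 90.00° ✓; |ZS| = 4.400 ✓; bearing(Z→V) − bearing(Z→S) = 72.00° ✓; |ZV| = 4.400 ✓; ∠(ZV, VG) = 90.00° ✓; |VG| = 33.30 ✗.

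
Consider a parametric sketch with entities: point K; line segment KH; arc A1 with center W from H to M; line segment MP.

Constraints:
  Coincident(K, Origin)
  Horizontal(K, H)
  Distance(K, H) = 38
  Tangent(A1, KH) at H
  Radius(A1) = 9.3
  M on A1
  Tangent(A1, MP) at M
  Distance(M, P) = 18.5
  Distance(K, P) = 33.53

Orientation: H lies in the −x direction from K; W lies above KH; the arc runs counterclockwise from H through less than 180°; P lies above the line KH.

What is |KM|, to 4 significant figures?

29.86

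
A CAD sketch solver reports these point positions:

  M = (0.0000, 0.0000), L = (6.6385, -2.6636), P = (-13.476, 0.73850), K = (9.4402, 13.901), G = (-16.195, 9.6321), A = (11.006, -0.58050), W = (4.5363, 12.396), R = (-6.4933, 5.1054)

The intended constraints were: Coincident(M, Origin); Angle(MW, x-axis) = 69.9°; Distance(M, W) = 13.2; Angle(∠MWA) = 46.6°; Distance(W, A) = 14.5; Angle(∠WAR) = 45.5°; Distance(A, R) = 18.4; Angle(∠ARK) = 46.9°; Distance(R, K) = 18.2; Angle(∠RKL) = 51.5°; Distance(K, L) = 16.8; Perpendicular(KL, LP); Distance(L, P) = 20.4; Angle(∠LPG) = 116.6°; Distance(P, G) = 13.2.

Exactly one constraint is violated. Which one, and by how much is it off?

Distance(P, G) = 13.2 — off by 3.90.

M = (0.00, 0.00) ✓; MW at 69.90° ✓; |MW| = 13.20 ✓; ∠MWA = 46.60° ✓; |WA| = 14.50 ✓; ∠WAR = 45.50° ✓; |AR| = 18.40 ✓; ∠ARK = 46.90° ✓; |RK| = 18.20 ✓; ∠RKL = 51.50° ✓; |KL| = 16.80 ✓; ∠(KL, LP) = 90.00° ✓; |LP| = 20.40 ✓; ∠LPG = 116.6° ✓; |PG| = 9.300 ✗.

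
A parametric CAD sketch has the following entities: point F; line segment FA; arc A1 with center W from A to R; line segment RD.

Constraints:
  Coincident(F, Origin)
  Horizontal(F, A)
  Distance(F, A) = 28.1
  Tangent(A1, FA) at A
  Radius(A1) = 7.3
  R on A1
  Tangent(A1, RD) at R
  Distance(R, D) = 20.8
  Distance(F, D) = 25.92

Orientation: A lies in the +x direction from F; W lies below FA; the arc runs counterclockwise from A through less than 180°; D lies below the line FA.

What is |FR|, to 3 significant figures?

21.9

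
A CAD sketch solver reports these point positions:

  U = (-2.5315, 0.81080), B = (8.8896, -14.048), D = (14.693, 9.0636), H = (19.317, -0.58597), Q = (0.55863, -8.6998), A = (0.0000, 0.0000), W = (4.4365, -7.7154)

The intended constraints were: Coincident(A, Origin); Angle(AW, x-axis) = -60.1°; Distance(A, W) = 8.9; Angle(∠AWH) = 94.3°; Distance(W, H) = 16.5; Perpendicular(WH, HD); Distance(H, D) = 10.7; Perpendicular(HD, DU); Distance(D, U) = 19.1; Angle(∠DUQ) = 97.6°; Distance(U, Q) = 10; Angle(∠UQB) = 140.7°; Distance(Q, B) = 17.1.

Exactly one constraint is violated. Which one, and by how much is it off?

Distance(Q, B) = 17.1 — off by 7.20.

A = (0.00, 0.00) ✓; AW at -60.10° ✓; |AW| = 8.900 ✓; ∠AWH = 94.30° ✓; |WH| = 16.50 ✓; ∠(WH, HD) = 90.00° ✓; |HD| = 10.70 ✓; ∠(HD, DU) = 90.00° ✓; |DU| = 19.10 ✓; ∠DUQ = 97.60° ✓; |UQ| = 10.00 ✓; ∠UQB = 140.7° ✓; |QB| = 9.900 ✗.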